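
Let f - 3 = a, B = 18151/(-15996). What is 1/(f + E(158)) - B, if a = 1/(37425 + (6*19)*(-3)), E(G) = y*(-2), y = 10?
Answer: 5424696121/5042019180 ≈ 1.0759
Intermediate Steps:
E(G) = -20 (E(G) = 10*(-2) = -20)
a = 1/37083 (a = 1/(37425 + 114*(-3)) = 1/(37425 - 342) = 1/37083 ≈ 2.6967e-5)
B = -18151/15996 (B = 18151*(-1/15996) = -18151/15996 ≈ -1.1347)
f = 111250/37083 (f = 3 + 1/37083 = 111250/37083 ≈ 3.0000)
1/(f + E(158)) - B = 1/(111250/37083 - 20) - 1*(-18151/15996) = 1/(-630410/37083) + 18151/15996 = -37083/630410 + 18151/15996 = 5424696121/5042019180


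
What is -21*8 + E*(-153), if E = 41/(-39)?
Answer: -93/13 ≈ -7.1538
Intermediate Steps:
E = -41/39 (E = 41*(-1/39) = -41/39 ≈ -1.0513)
-21*8 + E*(-153) = -21*8 - 41/39*(-153) = -168 + 2091/13 = -93/13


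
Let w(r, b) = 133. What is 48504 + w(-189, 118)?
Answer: 48637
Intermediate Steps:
48504 + w(-189, 118) = 48504 + 133 = 48637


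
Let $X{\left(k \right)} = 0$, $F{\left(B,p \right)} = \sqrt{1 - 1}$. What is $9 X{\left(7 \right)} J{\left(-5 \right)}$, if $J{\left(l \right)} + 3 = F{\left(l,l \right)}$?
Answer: $0$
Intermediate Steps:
$F{\left(B,p \right)} = 0$ ($F{\left(B,p \right)} = \sqrt{0} = 0$)
$J{\left(l \right)} = -3$ ($J{\left(l \right)} = -3 + 0 = -3$)
$9 X{\left(7 \right)} J{\left(-5 \right)} = 9 \cdot 0 \left(-3\right) = 0 \left(-3\right) = 0$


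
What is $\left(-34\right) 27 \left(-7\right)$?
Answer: $6426$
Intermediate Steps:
$\left(-34\right) 27 \left(-7\right) = \left(-918\right) \left(-7\right) = 6426$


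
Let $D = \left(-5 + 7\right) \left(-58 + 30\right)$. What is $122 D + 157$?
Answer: $-6675$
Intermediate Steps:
$D = -56$ ($D = 2 \left(-28\right) = -56$)
$122 D + 157 = 122 \left(-56\right) + 157 = -6832 + 157 = -6675$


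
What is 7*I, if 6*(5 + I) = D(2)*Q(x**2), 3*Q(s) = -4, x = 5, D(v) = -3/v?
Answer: -98/3 ≈ -32.667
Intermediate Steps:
Q(s) = -4/3 (Q(s) = (1/3)*(-4) = -4/3)
I = -14/3 (I = -5 + (-3/2*(-4/3))/6 = -5 + (1/6)*2 = -5 + 1/3 = -14/3 ≈ -4.6667)
7*I = 7*(-14/3) = -98/3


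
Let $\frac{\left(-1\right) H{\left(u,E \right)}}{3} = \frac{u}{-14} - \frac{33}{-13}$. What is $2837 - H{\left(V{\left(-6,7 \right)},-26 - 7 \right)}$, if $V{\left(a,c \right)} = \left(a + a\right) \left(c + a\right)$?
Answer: $\frac{259094}{91} \approx 2847.2$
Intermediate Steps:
$V{\left(a,c \right)} = 2 a \left(a + c\right)$
$H{\left(u,E \right)} = - \frac{99}{13} + \frac{3 u}{14}$ ($H{\left(u,E \right)} = - 3 \left(\frac{u}{-14} - \frac{33}{-13}\right) = - 3 \left(u \left(- \frac{1}{14}\right) - - \frac{33}{13}\right) = - 3 \left(- \frac{u}{14} + \frac{33}{13}\right) = - 3 \left(\frac{33}{13} - \frac{u}{14}\right) = - \frac{99}{13} + \frac{3 u}{14}$)
$2837 - H{\left(V{\left(-6,7 \right)},-26 - 7 \right)} = 2837 - \left(- \frac{99}{13} + \frac{3 \cdot 2 \left(-6\right) \left(-6 + 7\right)}{14}\right) = 2837 - \left(- \frac{99}{13} + \frac{3 \cdot 2 \left(-6\right) 1}{14}\right) = 2837 - \left(- \frac{99}{13} + \frac{3}{14} \left(-12\right)\right) = 2837 - \left(- \frac{99}{13} - \frac{18}{7}\right) = 2837 - - \frac{927}{91} = 2837 + \frac{927}{91} = \frac{259094}{91}$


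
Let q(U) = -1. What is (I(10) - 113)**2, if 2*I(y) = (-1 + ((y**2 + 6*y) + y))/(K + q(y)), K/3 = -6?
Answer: 19918369/1444 ≈ 13794.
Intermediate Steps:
K = -18 (K = 3*(-6) = -18)
I(y) = 1/38 - 7*y/38 - y**2/38 (I(y) = ((-1 + ((y**2 + 6*y) + y))/(-18 - 1))/2 = ((-1 + (y**2 + 7*y))/(-19))/2 = ((-1 + y**2 + 7*y)*(-1/19))/2 = (1/19 - 7*y/19 - y**2/19)/2 = 1/38 - 7*y/38 - y**2/38)
(I(10) - 113)**2 = ((1/38 - 7/38*10 - 1/38*10**2) - 113)**2 = ((1/38 - 35/19 - 1/38*100) - 113)**2 = ((1/38 - 35/19 - 50/19) - 113)**2 = (-169/38 - 113)**2 = (-4463/38)**2 = 19918369/1444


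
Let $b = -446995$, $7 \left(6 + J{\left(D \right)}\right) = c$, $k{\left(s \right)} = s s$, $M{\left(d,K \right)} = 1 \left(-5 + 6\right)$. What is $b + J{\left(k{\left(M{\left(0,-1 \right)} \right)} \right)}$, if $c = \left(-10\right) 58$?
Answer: $- \frac{3129587}{7} \approx -4.4708 \cdot 10^{5}$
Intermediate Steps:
$M{\left(d,K \right)} = 1$ ($M{\left(d,K \right)} = 1 \cdot 1 = 1$)
$k{\left(s \right)} = s^{2}$
$c = -580$
$J{\left(D \right)} = - \frac{622}{7}$ ($J{\left(D \right)} = -6 + \frac{1}{7} \left(-580\right) = -6 - \frac{580}{7} = - \frac{622}{7}$)
$b + J{\left(k{\left(M{\left(0,-1 \right)} \right)} \right)} = -446995 - \frac{622}{7} = - \frac{3129587}{7}$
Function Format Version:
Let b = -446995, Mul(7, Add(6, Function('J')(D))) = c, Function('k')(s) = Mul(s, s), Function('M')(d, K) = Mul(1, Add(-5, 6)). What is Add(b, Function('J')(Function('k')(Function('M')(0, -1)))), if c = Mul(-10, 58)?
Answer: Rational(-3129587, 7) ≈ -4.4708e+5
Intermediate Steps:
Function('M')(d, K) = 1 (Function('M')(d, K) = Mul(1, 1) = 1)
Function('k')(s) = Pow(s, 2)
c = -580
Function('J')(D) = Rational(-622, 7) (Function('J')(D) = Add(-6, Mul(Rational(1, 7), -580)) = Add(-6, Rational(-580, 7)) = Rational(-622, 7))
Add(b, Function('J')(Function('k')(Function('M')(0, -1)))) = Add(-446995, Rational(-622, 7)) = Rational(-3129587, 7)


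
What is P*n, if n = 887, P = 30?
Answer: 26610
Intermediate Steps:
P*n = 30*887 = 26610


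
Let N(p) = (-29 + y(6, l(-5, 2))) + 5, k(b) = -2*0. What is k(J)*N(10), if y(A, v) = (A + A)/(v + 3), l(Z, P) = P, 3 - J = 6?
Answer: 0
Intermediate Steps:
J = -3 (J = 3 - 1*6 = 3 - 6 = -3)
k(b) = 0
y(A, v) = 2*A/(3 + v) (y(A, v) = (2*A)/(3 + v) = 2*A/(3 + v))
N(p) = -108/5 (N(p) = (-29 + 2*6/(3 + 2)) + 5 = (-29 + 2*6/5) + 5 = (-29 + 2*6*(⅕)) + 5 = (-29 + 12/5) + 5 = -133/5 + 5 = -108/5)
k(J)*N(10) = 0*(-108/5) = 0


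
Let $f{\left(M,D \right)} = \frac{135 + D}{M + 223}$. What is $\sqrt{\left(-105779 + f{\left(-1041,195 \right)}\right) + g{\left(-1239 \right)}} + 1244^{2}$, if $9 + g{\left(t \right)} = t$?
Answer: $1547536 + \frac{16 i \sqrt{69936137}}{409} \approx 1.5475 \cdot 10^{6} + 327.15 i$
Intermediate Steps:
$f{\left(M,D \right)} = \frac{135 + D}{223 + M}$
$g{\left(t \right)} = -9 + t$
$\sqrt{\left(-105779 + f{\left(-1041,195 \right)}\right) + g{\left(-1239 \right)}} + 1244^{2} = \sqrt{\left(-105779 + \frac{135 + 195}{223 - 1041}\right) - 1248} + 1244^{2} = \sqrt{\left(-105779 + \frac{1}{-818} \cdot 330\right) - 1248} + 1547536 = \sqrt{\left(-105779 - \frac{165}{409}\right) - 1248} + 1547536 = \sqrt{- \frac{43263776}{409} - 1248} + 1547536 = \sqrt{- \frac{43774208}{409}} + 1547536 = \frac{16 i \sqrt{69936137}}{409} + 1547536 = 1547536 + \frac{16 i \sqrt{69936137}}{409}$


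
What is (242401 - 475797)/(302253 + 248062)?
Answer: -233396/550315 ≈ -0.42411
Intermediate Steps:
(242401 - 475797)/(302253 + 248062) = -233396/550315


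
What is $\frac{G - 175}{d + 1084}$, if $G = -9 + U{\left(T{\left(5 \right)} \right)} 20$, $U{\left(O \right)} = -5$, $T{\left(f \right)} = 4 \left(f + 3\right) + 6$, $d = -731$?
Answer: $- \frac{284}{353} \approx -0.80453$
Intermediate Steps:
$T{\left(f \right)} = 18 + 4 f$ ($T{\left(f \right)} = 4 \left(3 + f\right) + 6 = \left(12 + 4 f\right) + 6 = 18 + 4 f$)
$G = -109$ ($G = -9 - 100 = -109$)
$\frac{G - 175}{d + 1084} = \frac{-109 - 175}{-731 + 1084} = - \frac{284}{353}$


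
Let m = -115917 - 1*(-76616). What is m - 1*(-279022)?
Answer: 239721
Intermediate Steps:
m = -39301 (m = -115917 + 76616 = -39301)
m - 1*(-279022) = -39301 - 1*(-279022) = -39301 + 279022 = 239721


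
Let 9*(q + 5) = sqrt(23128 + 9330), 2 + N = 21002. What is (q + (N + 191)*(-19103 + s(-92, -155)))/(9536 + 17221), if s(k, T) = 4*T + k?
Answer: -419899670/26757 + sqrt(32458)/240813 ≈ -15693.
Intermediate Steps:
N = 21000 (N = -2 + 21002 = 21000)
s(k, T) = k + 4*T
q = -5 + sqrt(32458)/9 (q = -5 + sqrt(23128 + 9330)/9 = -5 + sqrt(32458)/9 ≈ 15.018)
(q + (N + 191)*(-19103 + s(-92, -155)))/(9536 + 17221) = ((-5 + sqrt(32458)/9) + (21000 + 191)*(-19103 + (-92 + 4*(-155))))/(9536 + 17221) = ((-5 + sqrt(32458)/9) + 21191*(-19103 + (-92 - 620)))/26757 = ((-5 + sqrt(32458)/9) + 21191*(-19103 - 712))*(1/26757) = ((-5 + sqrt(32458)/9) + 21191*(-19815))*(1/26757) = ((-5 + sqrt(32458)/9) - 419899665)*(1/26757) = (-419899670 + sqrt(32458)/9)*(1/26757) = -419899670/26757 + sqrt(32458)/240813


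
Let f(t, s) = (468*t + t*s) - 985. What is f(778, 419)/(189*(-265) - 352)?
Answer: -689101/50437 ≈ -13.663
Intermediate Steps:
f(t, s) = -985 + 468*t + s*t (f(t, s) = (468*t + s*t) - 985 = -985 + 468*t + s*t)
f(778, 419)/(189*(-265) - 352) = (-985 + 468*778 + 419*778)/(189*(-265) - 352) = (-985 + 364104 + 325982)/(-50085 - 352) = 689101/(-50437) = 689101*(-1/50437) = -689101/50437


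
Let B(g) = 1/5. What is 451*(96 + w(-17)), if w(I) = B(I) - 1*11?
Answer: 192126/5 ≈ 38425.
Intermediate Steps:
B(g) = ⅕
w(I) = -54/5 (w(I) = ⅕ - 1*11 = ⅕ - 11 = -54/5)
451*(96 + w(-17)) = 451*(96 - 54/5) = 451*(426/5) = 192126/5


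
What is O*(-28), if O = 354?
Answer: -9912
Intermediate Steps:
O*(-28) = 354*(-28) = -9912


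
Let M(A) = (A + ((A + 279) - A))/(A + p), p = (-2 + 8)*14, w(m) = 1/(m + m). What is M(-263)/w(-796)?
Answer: 25472/179 ≈ 142.30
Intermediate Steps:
w(m) = 1/(2*m)
p = 84 (p = 6*14 = 84)
M(A) = (279 + A)/(84 + A) (M(A) = (A + ((A + 279) - A))/(A + 84) = (A + ((279 + A) - A))/(84 + A) = (A + 279)/(84 + A) = (279 + A)/(84 + A))
M(-263)/w(-796) = ((279 - 263)/(84 - 263))/(((½)/(-796))) = (16/(-179))/(((½)*(-1/796))) = (-1/179*16)/(-1/1592) = -16/179*(-1592) = 25472/179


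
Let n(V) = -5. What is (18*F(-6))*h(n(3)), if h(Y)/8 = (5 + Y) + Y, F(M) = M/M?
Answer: -720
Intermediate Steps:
F(M) = 1
h(Y) = 40 + 16*Y (h(Y) = 8*((5 + Y) + Y) = 8*(5 + 2*Y) = 40 + 16*Y)
(18*F(-6))*h(n(3)) = (18*1)*(40 + 16*(-5)) = 18*(40 - 80) = 18*(-40) = -720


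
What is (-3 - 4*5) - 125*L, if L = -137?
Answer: 17102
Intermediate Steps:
(-3 - 4*5) - 125*L = (-3 - 4*5) - 125*(-137) = (-3 - 20) + 17125 = -23 + 17125 = 17102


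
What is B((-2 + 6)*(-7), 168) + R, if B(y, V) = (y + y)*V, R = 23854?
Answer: 14446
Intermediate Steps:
B(y, V) = 2*V*y (B(y, V) = (2*y)*V = 2*V*y)
B((-2 + 6)*(-7), 168) + R = 2*168*((-2 + 6)*(-7)) + 23854 = 2*168*(4*(-7)) + 23854 = 2*168*(-28) + 23854 = -9408 + 23854 = 14446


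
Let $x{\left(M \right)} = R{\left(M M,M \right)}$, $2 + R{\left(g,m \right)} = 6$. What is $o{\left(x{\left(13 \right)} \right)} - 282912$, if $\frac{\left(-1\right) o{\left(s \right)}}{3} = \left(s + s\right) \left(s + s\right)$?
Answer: $-283104$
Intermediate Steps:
$R{\left(g,m \right)} = 4$ ($R{\left(g,m \right)} = -2 + 6 = 4$)
$x{\left(M \right)} = 4$
$o{\left(s \right)} = - 12 s^{2}$ ($o{\left(s \right)} = - 3 \left(s + s\right) \left(s + s\right) = - 3 \cdot 2 s 2 s = - 3 \cdot 4 s^{2} = - 12 s^{2}$)
$o{\left(x{\left(13 \right)} \right)} - 282912 = - 12 \cdot 4^{2} - 282912 = \left(-12\right) 16 - 282912 = -192 - 282912 = -283104$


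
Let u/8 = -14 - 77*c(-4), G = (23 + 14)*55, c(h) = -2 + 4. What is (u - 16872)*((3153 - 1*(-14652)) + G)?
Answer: -361405440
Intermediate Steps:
c(h) = 2
G = 2035 (G = 37*55 = 2035)
u = -1344 (u = 8*(-14 - 77*2) = 8*(-14 - 154) = 8*(-168) = -1344)
(u - 16872)*((3153 - 1*(-14652)) + G) = (-1344 - 16872)*((3153 - 1*(-14652)) + 2035) = -18216*((3153 + 14652) + 2035) = -18216*(17805 + 2035) = -18216*19840 = -361405440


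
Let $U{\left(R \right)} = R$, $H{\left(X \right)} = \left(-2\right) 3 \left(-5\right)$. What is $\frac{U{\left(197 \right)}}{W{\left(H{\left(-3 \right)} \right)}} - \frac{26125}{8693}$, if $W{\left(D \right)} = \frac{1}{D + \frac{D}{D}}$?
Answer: $\frac{53062026}{8693} \approx 6104.0$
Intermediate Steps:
$H{\left(X \right)} = 30$ ($H{\left(X \right)} = \left(-6\right) \left(-5\right) = 30$)
$W{\left(D \right)} = \frac{1}{1 + D}$ ($W{\left(D \right)} = \frac{1}{D + 1} = \frac{1}{1 + D}$)
$\frac{U{\left(197 \right)}}{W{\left(H{\left(-3 \right)} \right)}} - \frac{26125}{8693} = \frac{197}{\frac{1}{1 + 30}} - \frac{26125}{8693} = \frac{197}{\frac{1}{31}} - \frac{26125}{8693} = 197 \frac{1}{\frac{1}{31}} - \frac{26125}{8693} = 197 \cdot 31 - \frac{26125}{8693} = 6107 - \frac{26125}{8693} = \frac{53062026}{8693}$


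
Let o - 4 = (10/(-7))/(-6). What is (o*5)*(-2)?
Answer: -890/21 ≈ -42.381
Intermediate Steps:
o = 89/21 (o = 4 + (10/(-7))/(-6) = 4 + (10*(-1/7))*(-1/6) = 4 - 10/7*(-1/6) = 4 + 5/21 = 89/21 ≈ 4.2381)
(o*5)*(-2) = ((89/21)*5)*(-2) = (445/21)*(-2) = -890/21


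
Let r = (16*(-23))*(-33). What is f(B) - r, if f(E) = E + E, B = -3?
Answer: -12150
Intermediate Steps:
f(E) = 2*E
r = 12144 (r = -368*(-33) = 12144)
f(B) - r = 2*(-3) - 1*12144 = -6 - 12144 = -12150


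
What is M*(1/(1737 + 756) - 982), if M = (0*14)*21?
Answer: 0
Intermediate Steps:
M = 0 (M = 0*21 = 0)
M*(1/(1737 + 756) - 982) = 0*(1/(1737 + 756) - 982) = 0*(1/2493 - 982) = 0*(-2448125/2493) = 0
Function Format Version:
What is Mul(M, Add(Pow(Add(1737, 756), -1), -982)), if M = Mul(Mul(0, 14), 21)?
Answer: 0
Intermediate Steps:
M = 0 (M = Mul(0, 21) = 0)
Mul(M, Add(Pow(Add(1737, 756), -1), -982)) = Mul(0, Add(Pow(Add(1737, 756), -1), -982)) = Mul(0, Add(Pow(2493, -1), -982)) = Mul(0, Add(Rational(1, 2493), -982)) = Mul(0, Rational(-2448125, 2493)) = 0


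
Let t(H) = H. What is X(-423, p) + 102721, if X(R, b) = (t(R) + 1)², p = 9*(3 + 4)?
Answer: 280805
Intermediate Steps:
p = 63 (p = 9*7 = 63)
X(R, b) = (1 + R)² (X(R, b) = (R + 1)² = (1 + R)²)
X(-423, p) + 102721 = (1 - 423)² + 102721 = (-422)² + 102721 = 178084 + 102721 = 280805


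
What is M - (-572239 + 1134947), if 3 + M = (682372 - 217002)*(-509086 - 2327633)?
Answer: -1320124483741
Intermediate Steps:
M = -1320123921033 (M = -3 + (682372 - 217002)*(-509086 - 2327633) = -3 + 465370*(-2836719) = -3 - 1320123921030 = -1320123921033)
M - (-572239 + 1134947) = -1320123921033 - (-572239 + 1134947) = -1320123921033 - 1*562708 = -1320123921033 - 562708 = -1320124483741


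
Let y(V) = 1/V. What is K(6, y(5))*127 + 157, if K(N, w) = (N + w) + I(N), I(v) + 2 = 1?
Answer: 4087/5 ≈ 817.40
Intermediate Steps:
I(v) = -1 (I(v) = -2 + 1 = -1)
K(N, w) = -1 + N + w (K(N, w) = (N + w) - 1 = -1 + N + w)
K(6, y(5))*127 + 157 = (-1 + 6 + 1/5)*127 + 157 = (-1 + 6 + ⅕)*127 + 157 = (26/5)*127 + 157 = 3302/5 + 157 = 4087/5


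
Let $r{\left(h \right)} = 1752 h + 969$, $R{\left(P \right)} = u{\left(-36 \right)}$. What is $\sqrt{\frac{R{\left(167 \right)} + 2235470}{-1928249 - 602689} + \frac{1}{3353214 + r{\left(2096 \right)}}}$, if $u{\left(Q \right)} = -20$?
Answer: $\frac{i \sqrt{310360566967802569933530}}{592777316325} \approx 0.93981 i$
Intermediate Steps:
$R{\left(P \right)} = -20$
$r{\left(h \right)} = 969 + 1752 h$
$\sqrt{\frac{R{\left(167 \right)} + 2235470}{-1928249 - 602689} + \frac{1}{3353214 + r{\left(2096 \right)}}} = \sqrt{\frac{-20 + 2235470}{-1928249 - 602689} + \frac{1}{3353214 + \left(969 + 1752 \cdot 2096\right)}} = \sqrt{\frac{2235450}{-2530938} + \frac{1}{3353214 + \left(969 + 3672192\right)}} = \sqrt{2235450 \left(- \frac{1}{2530938}\right) + \frac{1}{3353214 + 3673161}} = \sqrt{- \frac{372575}{421823} + \frac{1}{7026375}} = \sqrt{- \frac{2617851243802}{2963886581625}} = \frac{i \sqrt{310360566967802569933530}}{592777316325}$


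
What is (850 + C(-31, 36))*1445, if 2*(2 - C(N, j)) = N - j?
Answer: 2559095/2 ≈ 1.2795e+6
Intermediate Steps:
C(N, j) = 2 + j/2 - N/2 (C(N, j) = 2 - (N - j)/2 = 2 + (j/2 - N/2) = 2 + j/2 - N/2)
(850 + C(-31, 36))*1445 = (850 + (2 + (½)*36 - ½*(-31)))*1445 = (850 + (2 + 18 + 31/2))*1445 = (850 + 71/2)*1445 = (1771/2)*1445 = 2559095/2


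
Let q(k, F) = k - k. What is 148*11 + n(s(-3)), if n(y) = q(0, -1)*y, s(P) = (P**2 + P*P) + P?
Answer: 1628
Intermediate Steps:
s(P) = P + 2*P**2 (s(P) = (P**2 + P**2) + P = 2*P**2 + P = P + 2*P**2)
q(k, F) = 0
n(y) = 0 (n(y) = 0*y = 0)
148*11 + n(s(-3)) = 148*11 + 0 = 1628 + 0 = 1628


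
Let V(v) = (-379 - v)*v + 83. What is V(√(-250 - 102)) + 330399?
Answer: 330834 - 1516*I*√22 ≈ 3.3083e+5 - 7110.7*I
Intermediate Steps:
V(v) = 83 + v*(-379 - v) (V(v) = v*(-379 - v) + 83 = 83 + v*(-379 - v))
V(√(-250 - 102)) + 330399 = (83 - (√(-250 - 102))² - 379*√(-250 - 102)) + 330399 = (83 - (√(-352))² - 1516*I*√22) + 330399 = (83 - (4*I*√22)² - 1516*I*√22) + 330399 = (83 - 1*(-352) - 1516*I*√22) + 330399 = (83 + 352 - 1516*I*√22) + 330399 = (435 - 1516*I*√22) + 330399 = 330834 - 1516*I*√22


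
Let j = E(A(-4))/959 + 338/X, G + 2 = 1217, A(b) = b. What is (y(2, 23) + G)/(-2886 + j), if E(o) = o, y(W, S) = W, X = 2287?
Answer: -2669164561/6329355444 ≈ -0.42171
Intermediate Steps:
G = 1215 (G = -2 + 1217 = 1215)
j = 314994/2193233 (j = -4/959 + 338/2287 = 314994/2193233 ≈ 0.14362)
(y(2, 23) + G)/(-2886 + j) = (2 + 1215)/(-2886 + 314994/2193233) = 1217/(-6329355444/2193233) = 1217*(-2193233/6329355444) = -2669164561/6329355444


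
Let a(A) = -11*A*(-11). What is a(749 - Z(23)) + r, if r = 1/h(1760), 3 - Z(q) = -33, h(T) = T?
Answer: 151840481/1760 ≈ 86273.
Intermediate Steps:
Z(q) = 36 (Z(q) = 3 - 1*(-33) = 3 + 33 = 36)
a(A) = 121*A
r = 1/1760 ≈ 0.00056818
a(749 - Z(23)) + r = 121*(749 - 1*36) + 1/1760 = 121*(749 - 36) + 1/1760 = 121*713 + 1/1760 = 86273 + 1/1760 = 151840481/1760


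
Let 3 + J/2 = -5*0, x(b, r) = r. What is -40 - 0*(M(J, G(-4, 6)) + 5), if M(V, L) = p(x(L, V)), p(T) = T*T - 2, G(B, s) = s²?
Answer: -40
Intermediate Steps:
J = -6 (J = -6 + 2*(-5*0) = -6 + 2*0 = -6 + 0 = -6)
p(T) = -2 + T² (p(T) = T² - 2 = -2 + T²)
M(V, L) = -2 + V²
-40 - 0*(M(J, G(-4, 6)) + 5) = -40 - 0*((-2 + (-6)²) + 5) = -40 - 0*((-2 + 36) + 5) = -40 - 0*(34 + 5) = -40 - 0*39 = -40 - 17*0 = -40 + 0 = -40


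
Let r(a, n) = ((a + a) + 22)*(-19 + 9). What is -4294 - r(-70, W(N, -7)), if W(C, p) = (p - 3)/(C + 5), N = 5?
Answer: -5474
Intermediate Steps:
W(C, p) = (-3 + p)/(5 + C)
r(a, n) = -220 - 20*a (r(a, n) = (2*a + 22)*(-10) = (22 + 2*a)*(-10) = -220 - 20*a)
-4294 - r(-70, W(N, -7)) = -4294 - (-220 - 20*(-70)) = -4294 - (-220 + 1400) = -4294 - 1*1180 = -4294 - 1180 = -5474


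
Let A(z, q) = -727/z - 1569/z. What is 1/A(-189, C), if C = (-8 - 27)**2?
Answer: 27/328 ≈ 0.082317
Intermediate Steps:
C = 1225 (C = (-35)**2 = 1225)
A(z, q) = -2296/z
1/A(-189, C) = 1/(-2296/(-189)) = 1/(-2296*(-1/189)) = 1/(328/27) = 27/328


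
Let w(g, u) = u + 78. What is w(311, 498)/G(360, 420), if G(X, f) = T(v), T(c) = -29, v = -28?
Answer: -576/29 ≈ -19.862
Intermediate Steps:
w(g, u) = 78 + u
G(X, f) = -29
w(311, 498)/G(360, 420) = (78 + 498)/(-29) = 576*(-1/29) = -576/29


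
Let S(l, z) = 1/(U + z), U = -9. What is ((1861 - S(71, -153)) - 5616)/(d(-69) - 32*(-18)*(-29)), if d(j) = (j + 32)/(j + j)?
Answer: 13991107/62238105 ≈ 0.22480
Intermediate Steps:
S(l, z) = 1/(-9 + z)
d(j) = (32 + j)/(2*j) (d(j) = (32 + j)/((2*j)) = (32 + j)*(1/(2*j)) = (32 + j)/(2*j))
((1861 - S(71, -153)) - 5616)/(d(-69) - 32*(-18)*(-29)) = ((1861 - 1/(-9 - 153)) - 5616)/((½)*(32 - 69)/(-69) - 32*(-18)*(-29)) = ((1861 - 1/(-162)) - 5616)/((½)*(-1/69)*(-37) + 576*(-29)) = ((1861 - 1*(-1/162)) - 5616)/(37/138 - 16704) = ((1861 + 1/162) - 5616)/(-2305115/138) = (301483/162 - 5616)*(-138/2305115) = -608309/162*(-138/2305115) = 13991107/62238105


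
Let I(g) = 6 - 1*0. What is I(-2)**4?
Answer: 1296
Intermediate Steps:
I(g) = 6 (I(g) = 6 + 0 = 6)
I(-2)**4 = 6**4 = 1296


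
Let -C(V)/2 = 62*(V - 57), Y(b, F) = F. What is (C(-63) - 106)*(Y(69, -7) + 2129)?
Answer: 31350428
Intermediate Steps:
C(V) = 7068 - 124*V (C(V) = -124*(V - 57) = -124*(-57 + V) = -2*(-3534 + 62*V) = 7068 - 124*V)
(C(-63) - 106)*(Y(69, -7) + 2129) = ((7068 - 124*(-63)) - 106)*(-7 + 2129) = ((7068 + 7812) - 106)*2122 = (14880 - 106)*2122 = 14774*2122 = 31350428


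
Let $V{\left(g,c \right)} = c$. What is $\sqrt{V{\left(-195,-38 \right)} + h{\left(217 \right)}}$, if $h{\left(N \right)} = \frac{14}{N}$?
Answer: $\frac{14 i \sqrt{186}}{31} \approx 6.1592 i$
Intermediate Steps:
$\sqrt{V{\left(-195,-38 \right)} + h{\left(217 \right)}} = \sqrt{-38 + \frac{14}{217}} = \sqrt{-38 + 14 \cdot \frac{1}{217}} = \sqrt{-38 + \frac{2}{31}} = \sqrt{- \frac{1176}{31}} = \frac{14 i \sqrt{186}}{31}$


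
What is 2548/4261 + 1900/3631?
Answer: 17347688/15471691 ≈ 1.1213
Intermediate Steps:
2548/4261 + 1900/3631 = 17347688/15471691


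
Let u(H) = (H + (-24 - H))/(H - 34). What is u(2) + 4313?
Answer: 17255/4 ≈ 4313.8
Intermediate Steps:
u(H) = -24/(-34 + H)
u(2) + 4313 = -24/(-34 + 2) + 4313 = -24/(-32) + 4313 = -24*(-1/32) + 4313 = ¾ + 4313 = 17255/4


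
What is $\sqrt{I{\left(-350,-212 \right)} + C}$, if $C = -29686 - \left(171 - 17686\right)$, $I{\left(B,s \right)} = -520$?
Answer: $7 i \sqrt{259} \approx 112.65 i$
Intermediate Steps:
$C = -12171$ ($C = -29686 - \left(171 - 17686\right) = -29686 - -17515 = -29686 + 17515 = -12171$)
$\sqrt{I{\left(-350,-212 \right)} + C} = \sqrt{-520 - 12171} = \sqrt{-12691} = 7 i \sqrt{259}$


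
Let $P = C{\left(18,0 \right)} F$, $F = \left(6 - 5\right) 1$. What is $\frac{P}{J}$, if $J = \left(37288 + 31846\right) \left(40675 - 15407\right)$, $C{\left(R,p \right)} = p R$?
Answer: $0$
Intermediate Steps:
$C{\left(R,p \right)} = R p$
$J = 1746877912$ ($J = 69134 \cdot 25268 = 1746877912$)
$F = 1$ ($F = 1 \cdot 1 = 1$)
$P = 0$ ($P = 18 \cdot 0 \cdot 1 = 0 \cdot 1 = 0$)
$\frac{P}{J} = \frac{0}{1746877912} = 0 \cdot \frac{1}{1746877912} = 0$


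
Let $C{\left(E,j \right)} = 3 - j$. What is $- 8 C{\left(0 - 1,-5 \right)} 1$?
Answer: $-64$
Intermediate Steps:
$- 8 C{\left(0 - 1,-5 \right)} 1 = - 8 \left(3 - -5\right) 1 = - 8 \left(3 + 5\right) 1 = \left(-8\right) 8 \cdot 1 = \left(-64\right) 1 = -64$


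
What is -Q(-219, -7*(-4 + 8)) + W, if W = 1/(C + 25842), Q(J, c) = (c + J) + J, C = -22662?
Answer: 1481881/3180 ≈ 466.00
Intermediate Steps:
Q(J, c) = c + 2*J (Q(J, c) = (J + c) + J = c + 2*J)
W = 1/3180 (W = 1/(-22662 + 25842) = 1/3180 ≈ 0.00031447)
-Q(-219, -7*(-4 + 8)) + W = -(-7*(-4 + 8) + 2*(-219)) + 1/3180 = -(-7*4 - 438) + 1/3180 = -(-28 - 438) + 1/3180 = -1*(-466) + 1/3180 = 466 + 1/3180 = 1481881/3180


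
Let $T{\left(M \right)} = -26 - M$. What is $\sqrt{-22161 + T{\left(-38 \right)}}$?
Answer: $3 i \sqrt{2461} \approx 148.83 i$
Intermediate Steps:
$\sqrt{-22161 + T{\left(-38 \right)}} = \sqrt{-22161 - -12} = \sqrt{-22161 + \left(-26 + 38\right)} = \sqrt{-22161 + 12} = \sqrt{-22149} = 3 i \sqrt{2461}$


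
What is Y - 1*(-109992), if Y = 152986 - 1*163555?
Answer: 99423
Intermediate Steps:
Y = -10569 (Y = 152986 - 163555 = -10569)
Y - 1*(-109992) = -10569 - 1*(-109992) = -10569 + 109992 = 99423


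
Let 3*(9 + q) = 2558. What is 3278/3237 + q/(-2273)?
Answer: 1573315/2452567 ≈ 0.64150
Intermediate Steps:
q = 2531/3 (q = -9 + (⅓)*2558 = -9 + 2558/3 = 2531/3 ≈ 843.67)
3278/3237 + q/(-2273) = 3278/3237 + (2531/3)/(-2273) = 3278*(1/3237) + (2531/3)*(-1/2273) = 3278/3237 - 2531/6819 = 1573315/2452567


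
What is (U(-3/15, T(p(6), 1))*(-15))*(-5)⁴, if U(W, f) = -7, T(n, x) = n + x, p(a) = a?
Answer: 65625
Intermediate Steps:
(U(-3/15, T(p(6), 1))*(-15))*(-5)⁴ = -7*(-15)*(-5)⁴ = 105*625 = 65625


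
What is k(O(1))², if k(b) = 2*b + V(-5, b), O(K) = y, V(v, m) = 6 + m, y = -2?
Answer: 0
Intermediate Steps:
O(K) = -2
k(b) = 6 + 3*b (k(b) = 2*b + (6 + b) = 6 + 3*b)
k(O(1))² = (6 + 3*(-2))² = (6 - 6)² = 0² = 0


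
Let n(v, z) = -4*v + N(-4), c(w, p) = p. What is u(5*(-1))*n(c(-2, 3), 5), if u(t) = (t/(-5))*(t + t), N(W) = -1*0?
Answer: 120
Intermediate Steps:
N(W) = 0
n(v, z) = -4*v (n(v, z) = -4*v + 0 = -4*v)
u(t) = -2*t**2/5 (u(t) = (t*(-1/5))*(2*t) = (-t/5)*(2*t) = -2*t**2/5)
u(5*(-1))*n(c(-2, 3), 5) = (-2*(5*(-1))**2/5)*(-4*3) = -2/5*(-5)**2*(-12) = -2/5*25*(-12) = -10*(-12) = 120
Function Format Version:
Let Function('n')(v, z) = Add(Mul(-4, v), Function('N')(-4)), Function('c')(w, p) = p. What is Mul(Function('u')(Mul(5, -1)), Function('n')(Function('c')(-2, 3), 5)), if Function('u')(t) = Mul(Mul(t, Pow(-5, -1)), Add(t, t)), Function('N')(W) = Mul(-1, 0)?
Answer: 120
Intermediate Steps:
Function('N')(W) = 0
Function('n')(v, z) = Mul(-4, v) (Function('n')(v, z) = Add(Mul(-4, v), 0) = Mul(-4, v))
Function('u')(t) = Mul(Rational(-2, 5), Pow(t, 2)) (Function('u')(t) = Mul(Mul(t, Rational(-1, 5)), Mul(2, t)) = Mul(Mul(Rational(-1, 5), t), Mul(2, t)) = Mul(Rational(-2, 5), Pow(t, 2)))
Mul(Function('u')(Mul(5, -1)), Function('n')(Function('c')(-2, 3), 5)) = Mul(Mul(Rational(-2, 5), Pow(Mul(5, -1), 2)), Mul(-4, 3)) = Mul(Mul(Rational(-2, 5), Pow(-5, 2)), -12) = Mul(Mul(Rational(-2, 5), 25), -12) = Mul(-10, -12) = 120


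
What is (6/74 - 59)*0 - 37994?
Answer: -37994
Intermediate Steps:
(6/74 - 59)*0 - 37994 = (6*(1/74) - 59)*0 - 37994 = (3/37 - 59)*0 - 37994 = -2180/37*0 - 37994 = 0 - 37994 = -37994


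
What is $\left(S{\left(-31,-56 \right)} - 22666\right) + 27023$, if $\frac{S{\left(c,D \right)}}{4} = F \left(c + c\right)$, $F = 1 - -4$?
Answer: $3117$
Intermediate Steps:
$F = 5$ ($F = 1 + 4 = 5$)
$S{\left(c,D \right)} = 40 c$ ($S{\left(c,D \right)} = 4 \cdot 5 \left(c + c\right) = 4 \cdot 5 \cdot 2 c = 4 \cdot 10 c = 40 c$)
$\left(S{\left(-31,-56 \right)} - 22666\right) + 27023 = \left(40 \left(-31\right) - 22666\right) + 27023 = \left(-1240 - 22666\right) + 27023 = -23906 + 27023 = 3117$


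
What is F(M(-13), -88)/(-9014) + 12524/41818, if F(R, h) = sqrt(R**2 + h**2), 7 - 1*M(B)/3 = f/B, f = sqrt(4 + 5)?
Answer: 6262/20909 - sqrt(347065)/58591 ≈ 0.28943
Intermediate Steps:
f = 3 (f = sqrt(9) = 3)
M(B) = 21 - 9/B
F(M(-13), -88)/(-9014) + 12524/41818 = sqrt((21 - 9/(-13))**2 + (-88)**2)/(-9014) + 12524/41818 = sqrt((21 - 9*(-1/13))**2 + 7744)*(-1/9014) + 12524*(1/41818) = sqrt((21 + 9/13)**2 + 7744)*(-1/9014) + 6262/20909 = sqrt((282/13)**2 + 7744)*(-1/9014) + 6262/20909 = sqrt(79524/169 + 7744)*(-1/9014) + 6262/20909 = sqrt(1388260/169)*(-1/9014) + 6262/20909 = (2*sqrt(347065)/13)*(-1/9014) + 6262/20909 = -sqrt(347065)/58591 + 6262/20909 = 6262/20909 - sqrt(347065)/58591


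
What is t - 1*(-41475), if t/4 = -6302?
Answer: 16267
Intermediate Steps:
t = -25208 (t = 4*(-6302) = -25208)
t - 1*(-41475) = -25208 - 1*(-41475) = -25208 + 41475 = 16267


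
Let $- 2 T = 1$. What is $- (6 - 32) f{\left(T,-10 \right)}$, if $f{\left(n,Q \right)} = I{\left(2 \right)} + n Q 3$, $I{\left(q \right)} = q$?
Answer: $442$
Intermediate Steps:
$T = - \frac{1}{2}$ ($T = \left(- \frac{1}{2}\right) 1 = - \frac{1}{2} \approx -0.5$)
$f{\left(n,Q \right)} = 2 + 3 Q n$ ($f{\left(n,Q \right)} = 2 + n Q 3 = 2 + Q n 3 = 2 + 3 Q n$)
$- (6 - 32) f{\left(T,-10 \right)} = - (6 - 32) \left(2 + 3 \left(-10\right) \left(- \frac{1}{2}\right)\right) = - (6 - 32) \left(2 + 15\right) = \left(-1\right) \left(-26\right) 17 = 26 \cdot 17 = 442$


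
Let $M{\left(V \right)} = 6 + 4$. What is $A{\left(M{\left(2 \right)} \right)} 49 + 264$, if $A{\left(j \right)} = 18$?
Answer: $1146$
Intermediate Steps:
$M{\left(V \right)} = 10$
$A{\left(M{\left(2 \right)} \right)} 49 + 264 = 18 \cdot 49 + 264 = 882 + 264 = 1146$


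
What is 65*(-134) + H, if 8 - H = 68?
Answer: -8770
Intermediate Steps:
H = -60 (H = 8 - 1*68 = 8 - 68 = -60)
65*(-134) + H = 65*(-134) - 60 = -8710 - 60 = -8770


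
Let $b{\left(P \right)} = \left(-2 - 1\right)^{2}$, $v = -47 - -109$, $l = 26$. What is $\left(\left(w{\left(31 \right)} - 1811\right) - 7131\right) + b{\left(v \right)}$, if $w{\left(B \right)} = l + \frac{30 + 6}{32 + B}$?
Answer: $- \frac{62345}{7} \approx -8906.4$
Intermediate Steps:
$w{\left(B \right)} = 26 + \frac{36}{32 + B}$ ($w{\left(B \right)} = 26 + \frac{30 + 6}{32 + B} = 26 + \frac{36}{32 + B}$)
$v = 62$ ($v = -47 + 109 = 62$)
$b{\left(P \right)} = 9$ ($b{\left(P \right)} = \left(-3\right)^{2} = 9$)
$\left(\left(w{\left(31 \right)} - 1811\right) - 7131\right) + b{\left(v \right)} = \left(\left(\frac{2 \left(434 + 13 \cdot 31\right)}{32 + 31} - 1811\right) - 7131\right) + 9 = \left(\left(\frac{2 \left(434 + 403\right)}{63} - 1811\right) - 7131\right) + 9 = \left(\left(2 \cdot \frac{1}{63} \cdot 837 - 1811\right) - 7131\right) + 9 = \left(\left(\frac{186}{7} - 1811\right) - 7131\right) + 9 = \left(- \frac{12491}{7} - 7131\right) + 9 = - \frac{62408}{7} + 9 = - \frac{62345}{7}$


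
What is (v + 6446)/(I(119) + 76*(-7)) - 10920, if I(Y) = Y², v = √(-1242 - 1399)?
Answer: -13529294/1239 + I*√2641/13629 ≈ -10920.0 + 0.0037707*I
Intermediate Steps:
v = I*√2641 (v = √(-2641) = I*√2641 ≈ 51.391*I)
(v + 6446)/(I(119) + 76*(-7)) - 10920 = (I*√2641 + 6446)/(119² + 76*(-7)) - 10920 = (6446 + I*√2641)/(14161 - 532) - 10920 = (6446 + I*√2641)/13629 - 10920 = (6446 + I*√2641)*(1/13629) - 10920 = (586/1239 + I*√2641/13629) - 10920 = -13529294/1239 + I*√2641/13629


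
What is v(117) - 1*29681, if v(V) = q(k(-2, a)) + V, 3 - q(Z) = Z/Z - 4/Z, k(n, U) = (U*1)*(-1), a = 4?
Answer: -29563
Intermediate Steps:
k(n, U) = -U (k(n, U) = U*(-1) = -U)
q(Z) = 2 + 4/Z (q(Z) = 3 - (Z/Z - 4/Z) = 3 - (1 - 4/Z) = 3 + (-1 + 4/Z) = 2 + 4/Z)
v(V) = 1 + V (v(V) = (2 + 4/((-1*4))) + V = (2 + 4/(-4)) + V = (2 + 4*(-¼)) + V = (2 - 1) + V = 1 + V)
v(117) - 1*29681 = (1 + 117) - 1*29681 = 118 - 29681 = -29563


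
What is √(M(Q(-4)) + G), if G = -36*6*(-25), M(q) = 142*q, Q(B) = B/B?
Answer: √5542 ≈ 74.445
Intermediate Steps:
Q(B) = 1
G = 5400 (G = -216*(-25) = 5400)
√(M(Q(-4)) + G) = √(142*1 + 5400) = √(142 + 5400) = √5542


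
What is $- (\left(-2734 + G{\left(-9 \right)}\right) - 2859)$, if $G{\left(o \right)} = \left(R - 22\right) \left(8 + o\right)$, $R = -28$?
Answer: $5543$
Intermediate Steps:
$G{\left(o \right)} = -400 - 50 o$ ($G{\left(o \right)} = \left(-28 - 22\right) \left(8 + o\right) = - 50 \left(8 + o\right) = -400 - 50 o$)
$- (\left(-2734 + G{\left(-9 \right)}\right) - 2859) = - (\left(-2734 - -50\right) - 2859) = - (\left(-2734 + \left(-400 + 450\right)\right) - 2859) = - (\left(-2734 + 50\right) - 2859) = - (-2684 - 2859) = \left(-1\right) \left(-5543\right) = 5543$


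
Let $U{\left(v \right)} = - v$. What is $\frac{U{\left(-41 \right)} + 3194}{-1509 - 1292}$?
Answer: $- \frac{3235}{2801} \approx -1.1549$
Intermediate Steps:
$\frac{U{\left(-41 \right)} + 3194}{-1509 - 1292} = \frac{\left(-1\right) \left(-41\right) + 3194}{-1509 - 1292} = \frac{41 + 3194}{-2801} = 3235 \left(- \frac{1}{2801}\right) = - \frac{3235}{2801}$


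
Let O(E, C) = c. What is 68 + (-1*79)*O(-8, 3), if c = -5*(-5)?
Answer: -1907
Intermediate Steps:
c = 25
O(E, C) = 25
68 + (-1*79)*O(-8, 3) = 68 - 1*79*25 = 68 - 79*25 = 68 - 1975 = -1907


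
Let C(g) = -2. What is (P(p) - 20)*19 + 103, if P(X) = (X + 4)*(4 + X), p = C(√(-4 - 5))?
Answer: -201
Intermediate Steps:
p = -2
P(X) = (4 + X)² (P(X) = (4 + X)*(4 + X) = (4 + X)²)
(P(p) - 20)*19 + 103 = ((4 - 2)² - 20)*19 + 103 = (2² - 20)*19 + 103 = (4 - 20)*19 + 103 = -16*19 + 103 = -304 + 103 = -201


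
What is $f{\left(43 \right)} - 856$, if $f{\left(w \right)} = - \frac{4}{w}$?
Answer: $- \frac{36812}{43} \approx -856.09$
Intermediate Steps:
$f{\left(43 \right)} - 856 = - \frac{4}{43} - 856 = - \frac{36812}{43}$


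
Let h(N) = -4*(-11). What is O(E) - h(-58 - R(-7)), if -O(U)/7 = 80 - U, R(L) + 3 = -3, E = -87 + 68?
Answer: -737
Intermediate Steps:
E = -19
R(L) = -6 (R(L) = -3 - 3 = -6)
h(N) = 44
O(U) = -560 + 7*U (O(U) = -7*(80 - U) = -560 + 7*U)
O(E) - h(-58 - R(-7)) = (-560 + 7*(-19)) - 1*44 = (-560 - 133) - 44 = -693 - 44 = -737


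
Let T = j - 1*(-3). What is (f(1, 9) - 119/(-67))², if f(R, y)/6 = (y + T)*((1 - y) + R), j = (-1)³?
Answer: 950797225/4489 ≈ 2.1181e+5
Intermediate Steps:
j = -1
T = 2 (T = -1 - 1*(-3) = -1 + 3 = 2)
f(R, y) = 6*(2 + y)*(1 + R - y) (f(R, y) = 6*((y + 2)*((1 - y) + R)) = 6*((2 + y)*(1 + R - y)) = 6*(2 + y)*(1 + R - y))
(f(1, 9) - 119/(-67))² = ((12 - 6*9 - 6*9² + 12*1 + 6*1*9) - 119/(-67))² = ((12 - 54 - 6*81 + 12 + 54) - 119*(-1/67))² = ((12 - 54 - 486 + 12 + 54) + 119/67)² = (-462 + 119/67)² = (-30835/67)² = 950797225/4489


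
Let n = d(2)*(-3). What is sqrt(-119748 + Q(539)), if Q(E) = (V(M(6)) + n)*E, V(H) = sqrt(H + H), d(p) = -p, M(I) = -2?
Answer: sqrt(-116514 + 1078*I) ≈ 1.579 + 341.35*I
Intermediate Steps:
V(H) = sqrt(2)*sqrt(H) (V(H) = sqrt(2*H) = sqrt(2)*sqrt(H))
n = 6 (n = -1*2*(-3) = -2*(-3) = 6)
Q(E) = E*(6 + 2*I) (Q(E) = (sqrt(2)*sqrt(-2) + 6)*E = (sqrt(2)*(I*sqrt(2)) + 6)*E = (2*I + 6)*E = (6 + 2*I)*E = E*(6 + 2*I))
sqrt(-119748 + Q(539)) = sqrt(-119748 + 2*539*(3 + I)) = sqrt(-119748 + (3234 + 1078*I)) = sqrt(-116514 + 1078*I)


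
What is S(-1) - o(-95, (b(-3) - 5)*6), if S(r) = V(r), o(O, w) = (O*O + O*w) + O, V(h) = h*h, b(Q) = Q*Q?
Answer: -6649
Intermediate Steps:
b(Q) = Q²
V(h) = h²
o(O, w) = O + O² + O*w (o(O, w) = (O² + O*w) + O = O + O² + O*w)
S(r) = r²
S(-1) - o(-95, (b(-3) - 5)*6) = (-1)² - (-95)*(1 - 95 + ((-3)² - 5)*6) = 1 - (-95)*(1 - 95 + (9 - 5)*6) = 1 - (-95)*(1 - 95 + 4*6) = 1 - (-95)*(1 - 95 + 24) = 1 - (-95)*(-70) = 1 - 1*6650 = 1 - 6650 = -6649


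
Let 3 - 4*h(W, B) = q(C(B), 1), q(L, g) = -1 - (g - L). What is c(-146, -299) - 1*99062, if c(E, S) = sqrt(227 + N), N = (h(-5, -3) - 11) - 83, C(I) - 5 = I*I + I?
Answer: -99062 + sqrt(526)/2 ≈ -99051.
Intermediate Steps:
C(I) = 5 + I + I**2 (C(I) = 5 + (I*I + I) = 5 + (I**2 + I) = 5 + (I + I**2) = 5 + I + I**2)
q(L, g) = -1 + L - g (q(L, g) = -1 + (L - g) = -1 + L - g)
h(W, B) = -B/4 - B**2/4 (h(W, B) = 3/4 - (-1 + (5 + B + B**2) - 1*1)/4 = 3/4 - (-1 + (5 + B + B**2) - 1)/4 = 3/4 - (3 + B + B**2)/4 = 3/4 + (-3/4 - B/4 - B**2/4) = -B/4 - B**2/4)
N = -191/2 (N = ((1/4)*(-3)*(-1 - 1*(-3)) - 11) - 83 = ((1/4)*(-3)*(-1 + 3) - 11) - 83 = ((1/4)*(-3)*2 - 11) - 83 = (-3/2 - 11) - 83 = -25/2 - 83 = -191/2 ≈ -95.500)
c(E, S) = sqrt(526)/2 (c(E, S) = sqrt(227 - 191/2) = sqrt(263/2) = sqrt(526)/2)
c(-146, -299) - 1*99062 = sqrt(526)/2 - 1*99062 = sqrt(526)/2 - 99062 = -99062 + sqrt(526)/2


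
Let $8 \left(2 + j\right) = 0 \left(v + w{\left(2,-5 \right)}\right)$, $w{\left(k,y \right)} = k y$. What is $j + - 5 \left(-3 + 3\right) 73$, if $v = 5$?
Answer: $-2$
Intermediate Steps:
$j = -2$ ($j = -2 + \frac{0 \left(5 + 2 \left(-5\right)\right)}{8} = -2 + \frac{0 \left(5 - 10\right)}{8} = -2 + \frac{0 \left(-5\right)}{8} = -2 + \frac{1}{8} \cdot 0 = -2 + 0 = -2$)
$j + - 5 \left(-3 + 3\right) 73 = -2 + - 5 \left(-3 + 3\right) 73 = -2 + \left(-5\right) 0 \cdot 73 = -2 + 0 \cdot 73 = -2 + 0 = -2$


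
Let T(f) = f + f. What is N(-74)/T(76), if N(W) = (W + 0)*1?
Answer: -37/76 ≈ -0.48684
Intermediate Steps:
T(f) = 2*f
N(W) = W (N(W) = W*1 = W)
N(-74)/T(76) = -74/(2*76) = -74/152 = -74*1/152 = -37/76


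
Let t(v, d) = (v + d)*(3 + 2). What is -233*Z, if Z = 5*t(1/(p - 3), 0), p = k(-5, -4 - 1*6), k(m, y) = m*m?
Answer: -5825/22 ≈ -264.77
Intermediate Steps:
k(m, y) = m²
p = 25 (p = (-5)² = 25)
t(v, d) = 5*d + 5*v (t(v, d) = (d + v)*5 = 5*d + 5*v)
Z = 25/22 (Z = 5*(5*0 + 5/(25 - 3)) = 5*(0 + 5/22) = 5*(5/22) = 25/22 ≈ 1.1364)
-233*Z = -233*25/22 = -5825/22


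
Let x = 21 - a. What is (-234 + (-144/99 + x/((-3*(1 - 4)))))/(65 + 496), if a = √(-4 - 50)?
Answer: -7693/18513 - I*√6/1683 ≈ -0.41555 - 0.0014554*I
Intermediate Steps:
a = 3*I*√6 (a = √(-54) = 3*I*√6 ≈ 7.3485*I)
x = 21 - 3*I*√6 ≈ 21.0 - 7.3485*I
(-234 + (-144/99 + x/((-3*(1 - 4)))))/(65 + 496) = (-234 + (-144/99 + (21 - 3*I*√6)/((-3*(1 - 4)))))/(65 + 496) = (-234 + (-144*1/99 + (21 - 3*I*√6)/((-3*(-3)))))/561 = (-234 + (-16/11 + (21 - 3*I*√6)/9))/561 = (-234 + (-16/11 + (21 - 3*I*√6)*(⅑)))/561 = (-234 + (-16/11 + (7/3 - I*√6/3)))/561 = (-234 + (29/33 - I*√6/3))/561 = (-7693/33 - I*√6/3)/561 = -7693/18513 - I*√6/1683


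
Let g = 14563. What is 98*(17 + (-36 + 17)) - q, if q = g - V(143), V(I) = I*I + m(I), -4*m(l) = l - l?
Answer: 5690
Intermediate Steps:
m(l) = 0 (m(l) = -(l - l)/4 = -¼*0 = 0)
V(I) = I² (V(I) = I*I + 0 = I² + 0 = I²)
q = -5886 (q = 14563 - 1*143² = 14563 - 1*20449 = 14563 - 20449 = -5886)
98*(17 + (-36 + 17)) - q = 98*(17 + (-36 + 17)) - 1*(-5886) = 98*(17 - 19) + 5886 = 98*(-2) + 5886 = -196 + 5886 = 5690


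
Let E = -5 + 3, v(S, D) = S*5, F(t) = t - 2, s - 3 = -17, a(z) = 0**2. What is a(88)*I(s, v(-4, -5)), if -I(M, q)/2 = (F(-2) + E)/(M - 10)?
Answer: 0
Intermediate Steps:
a(z) = 0
s = -14 (s = 3 - 17 = -14)
F(t) = -2 + t
v(S, D) = 5*S
E = -2
I(M, q) = 12/(-10 + M) (I(M, q) = -2*((-2 - 2) - 2)/(M - 10) = -2*(-4 - 2)/(-10 + M) = -(-12)/(-10 + M) = 12/(-10 + M))
a(88)*I(s, v(-4, -5)) = 0*(12/(-10 - 14)) = 0*(12/(-24)) = 0*(12*(-1/24)) = 0*(-1/2) = 0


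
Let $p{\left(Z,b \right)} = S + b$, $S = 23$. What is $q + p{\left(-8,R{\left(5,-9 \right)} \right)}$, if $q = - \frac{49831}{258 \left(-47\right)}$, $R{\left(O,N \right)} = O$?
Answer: $\frac{389359}{12126} \approx 32.109$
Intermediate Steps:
$p{\left(Z,b \right)} = 23 + b$
$q = \frac{49831}{12126}$ ($q = - \frac{49831}{-12126} = \left(-49831\right) \left(- \frac{1}{12126}\right) = \frac{49831}{12126} \approx 4.1094$)
$q + p{\left(-8,R{\left(5,-9 \right)} \right)} = \frac{49831}{12126} + \left(23 + 5\right) = \frac{49831}{12126} + 28 = \frac{389359}{12126}$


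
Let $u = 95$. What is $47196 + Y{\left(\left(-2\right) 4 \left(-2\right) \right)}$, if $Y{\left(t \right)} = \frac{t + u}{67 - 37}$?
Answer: $\frac{471997}{10} \approx 47200.0$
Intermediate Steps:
$Y{\left(t \right)} = \frac{19}{6} + \frac{t}{30}$ ($Y{\left(t \right)} = \frac{t + 95}{67 - 37} = \frac{95 + t}{30} = \left(95 + t\right) \frac{1}{30} = \frac{19}{6} + \frac{t}{30}$)
$47196 + Y{\left(\left(-2\right) 4 \left(-2\right) \right)} = 47196 + \left(\frac{19}{6} + \frac{\left(-2\right) 4 \left(-2\right)}{30}\right) = 47196 + \left(\frac{19}{6} + \frac{\left(-8\right) \left(-2\right)}{30}\right) = 47196 + \left(\frac{19}{6} + \frac{1}{30} \cdot 16\right) = 47196 + \left(\frac{19}{6} + \frac{8}{15}\right) = 47196 + \frac{37}{10} = \frac{471997}{10}$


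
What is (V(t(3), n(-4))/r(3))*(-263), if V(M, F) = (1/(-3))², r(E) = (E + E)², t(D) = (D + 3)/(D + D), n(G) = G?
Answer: -263/324 ≈ -0.81173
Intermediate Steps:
t(D) = (3 + D)/(2*D) (t(D) = (3 + D)/((2*D)) = (3 + D)*(1/(2*D)) = (3 + D)/(2*D))
r(E) = 4*E² (r(E) = (2*E)² = 4*E²)
V(M, F) = ⅑ (V(M, F) = (-⅓)² = ⅑)
(V(t(3), n(-4))/r(3))*(-263) = (1/(9*((4*3²))))*(-263) = (1/(9*((4*9))))*(-263) = ((⅑)/36)*(-263) = ((⅑)*(1/36))*(-263) = (1/324)*(-263) = -263/324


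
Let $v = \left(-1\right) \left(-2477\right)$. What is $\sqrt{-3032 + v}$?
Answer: $i \sqrt{555} \approx 23.558 i$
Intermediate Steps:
$v = 2477$
$\sqrt{-3032 + v} = \sqrt{-3032 + 2477} = \sqrt{-555} = i \sqrt{555}$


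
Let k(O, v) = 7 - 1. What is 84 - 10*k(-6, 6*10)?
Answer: 24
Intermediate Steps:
k(O, v) = 6
84 - 10*k(-6, 6*10) = 84 - 10*6 = 84 - 60 = 24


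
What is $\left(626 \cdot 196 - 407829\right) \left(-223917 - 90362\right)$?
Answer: $89611314107$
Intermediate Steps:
$\left(626 \cdot 196 - 407829\right) \left(-223917 - 90362\right) = \left(122696 - 407829\right) \left(-314279\right) = \left(-285133\right) \left(-314279\right) = 89611314107$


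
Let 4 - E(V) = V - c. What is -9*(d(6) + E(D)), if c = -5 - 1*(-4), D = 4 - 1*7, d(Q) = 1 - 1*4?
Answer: -27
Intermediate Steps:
d(Q) = -3 (d(Q) = 1 - 4 = -3)
D = -3 (D = 4 - 7 = -3)
c = -1 (c = -5 + 4 = -1)
E(V) = 3 - V (E(V) = 4 - (V - 1*(-1)) = 4 - (V + 1) = 4 - (1 + V) = 4 + (-1 - V) = 3 - V)
-9*(d(6) + E(D)) = -9*(-3 + (3 - 1*(-3))) = -9*(-3 + (3 + 3)) = -9*(-3 + 6) = -9*3 = -27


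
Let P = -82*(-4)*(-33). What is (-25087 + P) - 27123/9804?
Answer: -117366189/3268 ≈ -35914.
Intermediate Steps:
P = -10824 (P = 328*(-33) = -10824)
(-25087 + P) - 27123/9804 = (-25087 - 10824) - 27123/9804 = -35911 - 27123*1/9804 = -35911 - 9041/3268 = -117366189/3268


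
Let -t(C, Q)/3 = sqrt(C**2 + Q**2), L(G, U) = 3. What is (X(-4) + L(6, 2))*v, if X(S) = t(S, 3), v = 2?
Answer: -24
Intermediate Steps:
t(C, Q) = -3*sqrt(C**2 + Q**2)
X(S) = -3*sqrt(9 + S**2) (X(S) = -3*sqrt(S**2 + 3**2) = -3*sqrt(S**2 + 9) = -3*sqrt(9 + S**2))
(X(-4) + L(6, 2))*v = (-3*sqrt(9 + (-4)**2) + 3)*2 = (-3*sqrt(9 + 16) + 3)*2 = (-3*sqrt(25) + 3)*2 = (-3*5 + 3)*2 = (-15 + 3)*2 = -12*2 = -24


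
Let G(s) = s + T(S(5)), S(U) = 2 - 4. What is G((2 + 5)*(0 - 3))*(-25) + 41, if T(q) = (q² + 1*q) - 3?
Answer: 591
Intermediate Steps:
S(U) = -2
T(q) = -3 + q + q² (T(q) = (q² + q) - 3 = (q + q²) - 3 = -3 + q + q²)
G(s) = -1 + s (G(s) = s + (-3 - 2 + (-2)²) = s + (-3 - 2 + 4) = s - 1 = -1 + s)
G((2 + 5)*(0 - 3))*(-25) + 41 = (-1 + (2 + 5)*(0 - 3))*(-25) + 41 = (-1 + 7*(-3))*(-25) + 41 = (-1 - 21)*(-25) + 41 = -22*(-25) + 41 = 550 + 41 = 591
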